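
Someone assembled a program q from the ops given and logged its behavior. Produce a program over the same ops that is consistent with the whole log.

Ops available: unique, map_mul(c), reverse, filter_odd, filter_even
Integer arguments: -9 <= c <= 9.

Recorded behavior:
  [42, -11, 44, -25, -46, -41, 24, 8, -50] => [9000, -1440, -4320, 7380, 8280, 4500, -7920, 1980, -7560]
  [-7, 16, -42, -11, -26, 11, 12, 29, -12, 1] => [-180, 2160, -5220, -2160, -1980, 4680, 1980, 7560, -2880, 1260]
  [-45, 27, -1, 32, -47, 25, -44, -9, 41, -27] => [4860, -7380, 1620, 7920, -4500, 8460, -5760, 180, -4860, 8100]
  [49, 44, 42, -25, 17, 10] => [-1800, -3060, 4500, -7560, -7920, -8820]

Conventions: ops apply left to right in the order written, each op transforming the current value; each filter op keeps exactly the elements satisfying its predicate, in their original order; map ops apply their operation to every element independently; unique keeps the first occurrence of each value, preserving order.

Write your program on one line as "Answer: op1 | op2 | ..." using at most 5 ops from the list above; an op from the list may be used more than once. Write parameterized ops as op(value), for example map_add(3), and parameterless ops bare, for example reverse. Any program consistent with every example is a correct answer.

map_mul(-4) | map_mul(-9) | reverse | map_mul(-5)

Check, running the answer program on each example:
  [42, -11, 44, -25, -46, -41, 24, 8, -50] -> [-168, 44, -176, 100, 184, 164, -96, -32, 200] -> [1512, -396, 1584, -900, -1656, -1476, 864, 288, -1800] -> [-1800, 288, 864, -1476, -1656, -900, 1584, -396, 1512] -> [9000, -1440, -4320, 7380, 8280, 4500, -7920, 1980, -7560]
  [-7, 16, -42, -11, -26, 11, 12, 29, -12, 1] -> [28, -64, 168, 44, 104, -44, -48, -116, 48, -4] -> [-252, 576, -1512, -396, -936, 396, 432, 1044, -432, 36] -> [36, -432, 1044, 432, 396, -936, -396, -1512, 576, -252] -> [-180, 2160, -5220, -2160, -1980, 4680, 1980, 7560, -2880, 1260]
  [-45, 27, -1, 32, -47, 25, -44, -9, 41, -27] -> [180, -108, 4, -128, 188, -100, 176, 36, -164, 108] -> [-1620, 972, -36, 1152, -1692, 900, -1584, -324, 1476, -972] -> [-972, 1476, -324, -1584, 900, -1692, 1152, -36, 972, -1620] -> [4860, -7380, 1620, 7920, -4500, 8460, -5760, 180, -4860, 8100]
  [49, 44, 42, -25, 17, 10] -> [-196, -176, -168, 100, -68, -40] -> [1764, 1584, 1512, -900, 612, 360] -> [360, 612, -900, 1512, 1584, 1764] -> [-1800, -3060, 4500, -7560, -7920, -8820]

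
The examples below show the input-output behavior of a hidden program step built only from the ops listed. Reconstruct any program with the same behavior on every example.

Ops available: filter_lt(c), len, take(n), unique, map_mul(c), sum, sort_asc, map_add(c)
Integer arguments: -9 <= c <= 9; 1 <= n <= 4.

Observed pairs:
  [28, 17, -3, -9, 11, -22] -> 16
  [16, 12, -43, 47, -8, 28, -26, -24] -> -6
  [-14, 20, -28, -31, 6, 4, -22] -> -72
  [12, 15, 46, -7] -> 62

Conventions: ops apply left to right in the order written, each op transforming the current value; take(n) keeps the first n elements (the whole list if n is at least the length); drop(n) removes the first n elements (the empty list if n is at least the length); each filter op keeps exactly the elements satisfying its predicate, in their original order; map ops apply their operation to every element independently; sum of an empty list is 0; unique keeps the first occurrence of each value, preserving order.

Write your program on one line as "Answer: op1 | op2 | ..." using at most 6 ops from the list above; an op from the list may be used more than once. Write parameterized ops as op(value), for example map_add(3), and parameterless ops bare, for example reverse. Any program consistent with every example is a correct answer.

map_add(-7) | sort_asc | map_add(7) | map_add(-1) | sum

Check, running the answer program on each example:
  [28, 17, -3, -9, 11, -22] -> [21, 10, -10, -16, 4, -29] -> [-29, -16, -10, 4, 10, 21] -> [-22, -9, -3, 11, 17, 28] -> [-23, -10, -4, 10, 16, 27] -> 16
  [16, 12, -43, 47, -8, 28, -26, -24] -> [9, 5, -50, 40, -15, 21, -33, -31] -> [-50, -33, -31, -15, 5, 9, 21, 40] -> [-43, -26, -24, -8, 12, 16, 28, 47] -> [-44, -27, -25, -9, 11, 15, 27, 46] -> -6
  [-14, 20, -28, -31, 6, 4, -22] -> [-21, 13, -35, -38, -1, -3, -29] -> [-38, -35, -29, -21, -3, -1, 13] -> [-31, -28, -22, -14, 4, 6, 20] -> [-32, -29, -23, -15, 3, 5, 19] -> -72
  [12, 15, 46, -7] -> [5, 8, 39, -14] -> [-14, 5, 8, 39] -> [-7, 12, 15, 46] -> [-8, 11, 14, 45] -> 62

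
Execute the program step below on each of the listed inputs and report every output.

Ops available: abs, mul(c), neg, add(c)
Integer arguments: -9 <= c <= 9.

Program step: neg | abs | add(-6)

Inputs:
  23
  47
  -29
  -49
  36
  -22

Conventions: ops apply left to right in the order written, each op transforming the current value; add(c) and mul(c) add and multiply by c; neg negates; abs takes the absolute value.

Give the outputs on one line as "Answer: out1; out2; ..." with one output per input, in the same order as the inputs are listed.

Execution, op by op:
  23 -> -23 -> 23 -> 17
  47 -> -47 -> 47 -> 41
  -29 -> 29 -> 29 -> 23
  -49 -> 49 -> 49 -> 43
  36 -> -36 -> 36 -> 30
  -22 -> 22 -> 22 -> 16

17; 41; 23; 43; 30; 16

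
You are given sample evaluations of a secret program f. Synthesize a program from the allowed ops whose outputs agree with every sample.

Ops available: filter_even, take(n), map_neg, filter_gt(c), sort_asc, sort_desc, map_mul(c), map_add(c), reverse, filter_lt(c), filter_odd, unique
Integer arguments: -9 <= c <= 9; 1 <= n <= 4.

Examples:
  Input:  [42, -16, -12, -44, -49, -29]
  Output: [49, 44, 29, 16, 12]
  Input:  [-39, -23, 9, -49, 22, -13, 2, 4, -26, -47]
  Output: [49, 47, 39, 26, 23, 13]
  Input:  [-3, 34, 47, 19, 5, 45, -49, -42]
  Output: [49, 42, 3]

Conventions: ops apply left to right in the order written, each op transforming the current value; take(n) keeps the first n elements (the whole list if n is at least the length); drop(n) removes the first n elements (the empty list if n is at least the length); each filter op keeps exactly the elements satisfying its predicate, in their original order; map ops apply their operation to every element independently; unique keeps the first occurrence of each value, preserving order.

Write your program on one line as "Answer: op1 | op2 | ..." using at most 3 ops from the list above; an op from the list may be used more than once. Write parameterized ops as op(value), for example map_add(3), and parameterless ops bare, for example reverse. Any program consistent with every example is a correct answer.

sort_asc | filter_lt(2) | map_neg

Check, running the answer program on each example:
  [42, -16, -12, -44, -49, -29] -> [-49, -44, -29, -16, -12, 42] -> [-49, -44, -29, -16, -12] -> [49, 44, 29, 16, 12]
  [-39, -23, 9, -49, 22, -13, 2, 4, -26, -47] -> [-49, -47, -39, -26, -23, -13, 2, 4, 9, 22] -> [-49, -47, -39, -26, -23, -13] -> [49, 47, 39, 26, 23, 13]
  [-3, 34, 47, 19, 5, 45, -49, -42] -> [-49, -42, -3, 5, 19, 34, 45, 47] -> [-49, -42, -3] -> [49, 42, 3]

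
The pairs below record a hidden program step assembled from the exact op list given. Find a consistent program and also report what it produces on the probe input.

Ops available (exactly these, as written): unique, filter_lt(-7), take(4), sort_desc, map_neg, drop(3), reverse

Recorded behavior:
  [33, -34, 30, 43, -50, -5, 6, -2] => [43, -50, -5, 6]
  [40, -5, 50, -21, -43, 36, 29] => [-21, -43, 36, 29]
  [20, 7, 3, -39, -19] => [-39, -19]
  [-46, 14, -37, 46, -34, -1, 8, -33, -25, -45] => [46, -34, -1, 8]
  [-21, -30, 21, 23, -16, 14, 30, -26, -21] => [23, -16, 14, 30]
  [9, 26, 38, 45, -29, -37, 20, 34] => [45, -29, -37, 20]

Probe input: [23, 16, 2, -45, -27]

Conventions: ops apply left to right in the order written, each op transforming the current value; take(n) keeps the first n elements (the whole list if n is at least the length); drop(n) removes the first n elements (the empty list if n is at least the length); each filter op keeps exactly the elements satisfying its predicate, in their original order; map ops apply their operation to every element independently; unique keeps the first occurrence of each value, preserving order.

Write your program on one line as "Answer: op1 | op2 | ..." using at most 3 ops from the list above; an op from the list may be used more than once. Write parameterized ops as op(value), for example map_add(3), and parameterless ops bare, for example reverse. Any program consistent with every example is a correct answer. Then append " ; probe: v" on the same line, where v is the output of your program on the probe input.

unique | drop(3) | take(4) ; probe: [-45, -27]

Check, running the answer program on each example:
  [33, -34, 30, 43, -50, -5, 6, -2] -> [33, -34, 30, 43, -50, -5, 6, -2] -> [43, -50, -5, 6, -2] -> [43, -50, -5, 6]
  [40, -5, 50, -21, -43, 36, 29] -> [40, -5, 50, -21, -43, 36, 29] -> [-21, -43, 36, 29] -> [-21, -43, 36, 29]
  [20, 7, 3, -39, -19] -> [20, 7, 3, -39, -19] -> [-39, -19] -> [-39, -19]
  [-46, 14, -37, 46, -34, -1, 8, -33, -25, -45] -> [-46, 14, -37, 46, -34, -1, 8, -33, -25, -45] -> [46, -34, -1, 8, -33, -25, -45] -> [46, -34, -1, 8]
  [-21, -30, 21, 23, -16, 14, 30, -26, -21] -> [-21, -30, 21, 23, -16, 14, 30, -26] -> [23, -16, 14, 30, -26] -> [23, -16, 14, 30]
  [9, 26, 38, 45, -29, -37, 20, 34] -> [9, 26, 38, 45, -29, -37, 20, 34] -> [45, -29, -37, 20, 34] -> [45, -29, -37, 20]
  probe: [23, 16, 2, -45, -27] -> [23, 16, 2, -45, -27] -> [-45, -27] -> [-45, -27]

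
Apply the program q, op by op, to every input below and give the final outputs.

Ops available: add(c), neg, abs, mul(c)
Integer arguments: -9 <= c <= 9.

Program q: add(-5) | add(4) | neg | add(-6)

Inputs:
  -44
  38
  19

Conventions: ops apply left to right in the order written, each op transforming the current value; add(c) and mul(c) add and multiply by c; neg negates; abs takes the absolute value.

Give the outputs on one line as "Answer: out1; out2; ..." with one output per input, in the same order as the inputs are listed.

39; -43; -24

Execution, op by op:
  -44 -> -49 -> -45 -> 45 -> 39
  38 -> 33 -> 37 -> -37 -> -43
  19 -> 14 -> 18 -> -18 -> -24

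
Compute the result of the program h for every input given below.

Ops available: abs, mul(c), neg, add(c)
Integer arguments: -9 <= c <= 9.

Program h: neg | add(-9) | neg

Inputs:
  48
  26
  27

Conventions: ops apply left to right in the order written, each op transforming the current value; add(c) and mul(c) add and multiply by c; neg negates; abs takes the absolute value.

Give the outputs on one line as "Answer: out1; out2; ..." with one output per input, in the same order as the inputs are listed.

Execution, op by op:
  48 -> -48 -> -57 -> 57
  26 -> -26 -> -35 -> 35
  27 -> -27 -> -36 -> 36

57; 35; 36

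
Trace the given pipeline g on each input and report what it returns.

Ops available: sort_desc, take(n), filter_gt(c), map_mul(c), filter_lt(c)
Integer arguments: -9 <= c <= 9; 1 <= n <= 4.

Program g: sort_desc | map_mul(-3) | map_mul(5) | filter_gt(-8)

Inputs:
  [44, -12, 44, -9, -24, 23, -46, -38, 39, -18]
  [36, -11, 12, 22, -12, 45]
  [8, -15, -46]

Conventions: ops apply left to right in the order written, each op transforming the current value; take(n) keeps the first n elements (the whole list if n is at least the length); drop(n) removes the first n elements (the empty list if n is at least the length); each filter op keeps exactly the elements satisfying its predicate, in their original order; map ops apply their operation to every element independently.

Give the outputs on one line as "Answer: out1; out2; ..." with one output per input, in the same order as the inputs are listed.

[135, 180, 270, 360, 570, 690]; [165, 180]; [225, 690]

Execution, op by op:
  [44, -12, 44, -9, -24, 23, -46, -38, 39, -18] -> [44, 44, 39, 23, -9, -12, -18, -24, -38, -46] -> [-132, -132, -117, -69, 27, 36, 54, 72, 114, 138] -> [-660, -660, -585, -345, 135, 180, 270, 360, 570, 690] -> [135, 180, 270, 360, 570, 690]
  [36, -11, 12, 22, -12, 45] -> [45, 36, 22, 12, -11, -12] -> [-135, -108, -66, -36, 33, 36] -> [-675, -540, -330, -180, 165, 180] -> [165, 180]
  [8, -15, -46] -> [8, -15, -46] -> [-24, 45, 138] -> [-120, 225, 690] -> [225, 690]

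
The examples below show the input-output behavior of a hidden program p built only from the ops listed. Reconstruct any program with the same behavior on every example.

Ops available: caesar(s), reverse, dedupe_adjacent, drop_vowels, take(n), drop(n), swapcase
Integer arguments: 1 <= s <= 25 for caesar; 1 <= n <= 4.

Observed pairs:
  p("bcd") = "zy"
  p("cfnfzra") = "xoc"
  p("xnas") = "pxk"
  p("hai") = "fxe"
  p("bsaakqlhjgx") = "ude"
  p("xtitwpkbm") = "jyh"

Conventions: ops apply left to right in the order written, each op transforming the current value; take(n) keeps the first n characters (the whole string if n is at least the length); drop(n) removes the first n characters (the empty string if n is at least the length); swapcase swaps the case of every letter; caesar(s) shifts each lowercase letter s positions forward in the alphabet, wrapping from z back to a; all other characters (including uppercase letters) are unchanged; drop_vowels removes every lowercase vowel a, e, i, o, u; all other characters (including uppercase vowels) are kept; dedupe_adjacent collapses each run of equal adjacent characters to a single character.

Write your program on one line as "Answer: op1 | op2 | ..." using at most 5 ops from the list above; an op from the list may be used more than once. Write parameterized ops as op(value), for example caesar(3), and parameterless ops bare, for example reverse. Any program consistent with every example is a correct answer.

caesar(5) | drop_vowels | reverse | caesar(18) | take(3)

Check, running the answer program on each example:
  "bcd" -> "ghi" -> "gh" -> "hg" -> "zy" -> "zy"
  "cfnfzra" -> "hkskewf" -> "hkskwf" -> "fwkskh" -> "xockcz" -> "xoc"
  "xnas" -> "csfx" -> "csfx" -> "xfsc" -> "pxku" -> "pxk"
  "hai" -> "mfn" -> "mfn" -> "nfm" -> "fxe" -> "fxe"
  "bsaakqlhjgx" -> "gxffpvqmolc" -> "gxffpvqmlc" -> "clmqvpffxg" -> "udeinhxxpy" -> "ude"
  "xtitwpkbm" -> "cynybupgr" -> "cynybpgr" -> "rgpbynyc" -> "jyhtqfqu" -> "jyh"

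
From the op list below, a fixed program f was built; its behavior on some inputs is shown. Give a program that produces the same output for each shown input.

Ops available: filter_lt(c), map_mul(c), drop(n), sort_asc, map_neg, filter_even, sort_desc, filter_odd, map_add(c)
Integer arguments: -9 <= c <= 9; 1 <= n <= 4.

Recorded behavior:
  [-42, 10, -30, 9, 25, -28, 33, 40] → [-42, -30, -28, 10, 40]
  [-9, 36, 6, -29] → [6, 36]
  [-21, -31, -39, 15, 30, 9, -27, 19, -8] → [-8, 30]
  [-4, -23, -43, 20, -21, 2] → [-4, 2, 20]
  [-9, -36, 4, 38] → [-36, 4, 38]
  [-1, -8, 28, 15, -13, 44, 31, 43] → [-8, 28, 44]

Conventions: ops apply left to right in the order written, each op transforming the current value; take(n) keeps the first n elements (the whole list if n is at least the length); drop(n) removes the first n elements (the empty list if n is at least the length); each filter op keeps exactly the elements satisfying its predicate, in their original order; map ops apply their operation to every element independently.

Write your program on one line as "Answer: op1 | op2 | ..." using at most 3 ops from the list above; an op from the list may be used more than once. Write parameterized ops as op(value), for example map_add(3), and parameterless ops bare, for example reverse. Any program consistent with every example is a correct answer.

sort_asc | filter_even

Check, running the answer program on each example:
  [-42, 10, -30, 9, 25, -28, 33, 40] -> [-42, -30, -28, 9, 10, 25, 33, 40] -> [-42, -30, -28, 10, 40]
  [-9, 36, 6, -29] -> [-29, -9, 6, 36] -> [6, 36]
  [-21, -31, -39, 15, 30, 9, -27, 19, -8] -> [-39, -31, -27, -21, -8, 9, 15, 19, 30] -> [-8, 30]
  [-4, -23, -43, 20, -21, 2] -> [-43, -23, -21, -4, 2, 20] -> [-4, 2, 20]
  [-9, -36, 4, 38] -> [-36, -9, 4, 38] -> [-36, 4, 38]
  [-1, -8, 28, 15, -13, 44, 31, 43] -> [-13, -8, -1, 15, 28, 31, 43, 44] -> [-8, 28, 44]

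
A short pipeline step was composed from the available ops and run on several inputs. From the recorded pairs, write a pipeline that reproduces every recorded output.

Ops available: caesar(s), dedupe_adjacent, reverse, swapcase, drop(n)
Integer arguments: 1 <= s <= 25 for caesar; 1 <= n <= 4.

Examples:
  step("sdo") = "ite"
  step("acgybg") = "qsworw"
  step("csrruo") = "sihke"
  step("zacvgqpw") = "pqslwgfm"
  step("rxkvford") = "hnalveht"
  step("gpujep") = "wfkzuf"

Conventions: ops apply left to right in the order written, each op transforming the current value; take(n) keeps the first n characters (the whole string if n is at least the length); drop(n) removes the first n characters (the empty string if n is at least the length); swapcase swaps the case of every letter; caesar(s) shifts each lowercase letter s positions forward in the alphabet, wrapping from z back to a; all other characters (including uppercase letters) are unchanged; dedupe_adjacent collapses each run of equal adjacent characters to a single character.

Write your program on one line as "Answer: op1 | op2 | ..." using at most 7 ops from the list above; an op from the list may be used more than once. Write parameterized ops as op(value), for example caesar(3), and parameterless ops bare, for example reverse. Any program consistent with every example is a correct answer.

caesar(16) | reverse | swapcase | dedupe_adjacent | reverse | swapcase

Check, running the answer program on each example:
  "sdo" -> "ite" -> "eti" -> "ETI" -> "ETI" -> "ITE" -> "ite"
  "acgybg" -> "qsworw" -> "wrowsq" -> "WROWSQ" -> "WROWSQ" -> "QSWORW" -> "qsworw"
  "csrruo" -> "sihhke" -> "ekhhis" -> "EKHHIS" -> "EKHIS" -> "SIHKE" -> "sihke"
  "zacvgqpw" -> "pqslwgfm" -> "mfgwlsqp" -> "MFGWLSQP" -> "MFGWLSQP" -> "PQSLWGFM" -> "pqslwgfm"
  "rxkvford" -> "hnalveht" -> "thevlanh" -> "THEVLANH" -> "THEVLANH" -> "HNALVEHT" -> "hnalveht"
  "gpujep" -> "wfkzuf" -> "fuzkfw" -> "FUZKFW" -> "FUZKFW" -> "WFKZUF" -> "wfkzuf"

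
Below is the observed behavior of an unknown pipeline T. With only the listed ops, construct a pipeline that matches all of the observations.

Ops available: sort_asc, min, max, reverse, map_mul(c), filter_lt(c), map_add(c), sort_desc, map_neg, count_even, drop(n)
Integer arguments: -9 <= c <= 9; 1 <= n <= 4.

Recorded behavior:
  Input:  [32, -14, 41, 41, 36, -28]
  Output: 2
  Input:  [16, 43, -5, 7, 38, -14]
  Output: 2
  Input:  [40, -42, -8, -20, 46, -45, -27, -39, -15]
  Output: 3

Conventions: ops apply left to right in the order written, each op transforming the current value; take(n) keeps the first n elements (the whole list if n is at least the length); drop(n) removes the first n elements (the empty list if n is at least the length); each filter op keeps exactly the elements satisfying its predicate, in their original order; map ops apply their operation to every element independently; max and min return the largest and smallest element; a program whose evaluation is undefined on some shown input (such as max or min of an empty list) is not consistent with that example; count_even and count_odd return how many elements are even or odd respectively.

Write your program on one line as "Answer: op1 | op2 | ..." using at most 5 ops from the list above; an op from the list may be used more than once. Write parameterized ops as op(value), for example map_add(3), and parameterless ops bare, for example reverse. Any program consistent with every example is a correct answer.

map_add(6) | map_neg | filter_lt(3) | map_neg | count_even

Check, running the answer program on each example:
  [32, -14, 41, 41, 36, -28] -> [38, -8, 47, 47, 42, -22] -> [-38, 8, -47, -47, -42, 22] -> [-38, -47, -47, -42] -> [38, 47, 47, 42] -> 2
  [16, 43, -5, 7, 38, -14] -> [22, 49, 1, 13, 44, -8] -> [-22, -49, -1, -13, -44, 8] -> [-22, -49, -1, -13, -44] -> [22, 49, 1, 13, 44] -> 2
  [40, -42, -8, -20, 46, -45, -27, -39, -15] -> [46, -36, -2, -14, 52, -39, -21, -33, -9] -> [-46, 36, 2, 14, -52, 39, 21, 33, 9] -> [-46, 2, -52] -> [46, -2, 52] -> 3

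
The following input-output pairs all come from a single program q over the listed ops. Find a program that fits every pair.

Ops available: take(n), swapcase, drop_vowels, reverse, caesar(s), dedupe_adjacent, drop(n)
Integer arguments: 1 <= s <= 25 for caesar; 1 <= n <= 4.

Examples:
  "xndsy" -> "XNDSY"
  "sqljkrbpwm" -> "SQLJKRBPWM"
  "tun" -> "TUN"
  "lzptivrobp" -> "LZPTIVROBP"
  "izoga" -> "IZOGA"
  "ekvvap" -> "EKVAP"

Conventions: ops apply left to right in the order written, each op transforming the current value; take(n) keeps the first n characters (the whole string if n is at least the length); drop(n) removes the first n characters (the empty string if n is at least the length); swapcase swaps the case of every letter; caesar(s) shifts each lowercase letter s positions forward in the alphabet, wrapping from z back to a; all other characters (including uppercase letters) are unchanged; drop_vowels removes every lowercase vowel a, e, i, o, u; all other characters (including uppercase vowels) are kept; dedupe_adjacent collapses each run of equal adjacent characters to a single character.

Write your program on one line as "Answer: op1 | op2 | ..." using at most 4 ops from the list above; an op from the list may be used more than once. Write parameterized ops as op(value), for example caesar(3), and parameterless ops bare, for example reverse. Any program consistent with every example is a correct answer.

reverse | dedupe_adjacent | reverse | swapcase

Check, running the answer program on each example:
  "xndsy" -> "ysdnx" -> "ysdnx" -> "xndsy" -> "XNDSY"
  "sqljkrbpwm" -> "mwpbrkjlqs" -> "mwpbrkjlqs" -> "sqljkrbpwm" -> "SQLJKRBPWM"
  "tun" -> "nut" -> "nut" -> "tun" -> "TUN"
  "lzptivrobp" -> "pborvitpzl" -> "pborvitpzl" -> "lzptivrobp" -> "LZPTIVROBP"
  "izoga" -> "agozi" -> "agozi" -> "izoga" -> "IZOGA"
  "ekvvap" -> "pavvke" -> "pavke" -> "ekvap" -> "EKVAP"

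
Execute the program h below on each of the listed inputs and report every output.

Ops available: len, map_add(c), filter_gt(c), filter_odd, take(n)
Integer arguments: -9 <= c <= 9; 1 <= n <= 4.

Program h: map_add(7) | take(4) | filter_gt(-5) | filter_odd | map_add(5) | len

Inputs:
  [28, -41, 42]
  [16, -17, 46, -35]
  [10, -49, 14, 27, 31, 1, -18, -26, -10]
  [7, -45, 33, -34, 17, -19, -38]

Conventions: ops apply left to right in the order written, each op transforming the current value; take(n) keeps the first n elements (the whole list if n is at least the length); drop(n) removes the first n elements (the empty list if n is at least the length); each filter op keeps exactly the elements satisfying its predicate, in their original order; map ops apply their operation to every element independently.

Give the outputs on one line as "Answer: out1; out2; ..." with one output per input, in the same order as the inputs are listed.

Execution, op by op:
  [28, -41, 42] -> [35, -34, 49] -> [35, -34, 49] -> [35, 49] -> [35, 49] -> [40, 54] -> 2
  [16, -17, 46, -35] -> [23, -10, 53, -28] -> [23, -10, 53, -28] -> [23, 53] -> [23, 53] -> [28, 58] -> 2
  [10, -49, 14, 27, 31, 1, -18, -26, -10] -> [17, -42, 21, 34, 38, 8, -11, -19, -3] -> [17, -42, 21, 34] -> [17, 21, 34] -> [17, 21] -> [22, 26] -> 2
  [7, -45, 33, -34, 17, -19, -38] -> [14, -38, 40, -27, 24, -12, -31] -> [14, -38, 40, -27] -> [14, 40] -> [] -> [] -> 0

2; 2; 2; 0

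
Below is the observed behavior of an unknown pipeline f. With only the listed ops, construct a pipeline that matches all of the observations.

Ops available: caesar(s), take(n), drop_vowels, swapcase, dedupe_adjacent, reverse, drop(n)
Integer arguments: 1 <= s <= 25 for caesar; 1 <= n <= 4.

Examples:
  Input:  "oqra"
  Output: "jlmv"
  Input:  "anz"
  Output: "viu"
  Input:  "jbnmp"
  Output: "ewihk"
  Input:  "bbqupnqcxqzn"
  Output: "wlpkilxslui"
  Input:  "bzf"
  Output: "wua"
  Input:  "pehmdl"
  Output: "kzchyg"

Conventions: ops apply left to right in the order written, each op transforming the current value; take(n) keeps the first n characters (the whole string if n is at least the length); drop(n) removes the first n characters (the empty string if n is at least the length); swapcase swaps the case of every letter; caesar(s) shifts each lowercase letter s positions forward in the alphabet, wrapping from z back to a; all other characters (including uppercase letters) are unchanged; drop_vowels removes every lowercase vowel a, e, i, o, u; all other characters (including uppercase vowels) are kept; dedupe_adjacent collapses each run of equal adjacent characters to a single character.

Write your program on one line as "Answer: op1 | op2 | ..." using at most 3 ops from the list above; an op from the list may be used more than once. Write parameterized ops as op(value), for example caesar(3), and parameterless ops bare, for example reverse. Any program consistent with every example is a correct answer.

dedupe_adjacent | caesar(21)

Check, running the answer program on each example:
  "oqra" -> "oqra" -> "jlmv"
  "anz" -> "anz" -> "viu"
  "jbnmp" -> "jbnmp" -> "ewihk"
  "bbqupnqcxqzn" -> "bqupnqcxqzn" -> "wlpkilxslui"
  "bzf" -> "bzf" -> "wua"
  "pehmdl" -> "pehmdl" -> "kzchyg"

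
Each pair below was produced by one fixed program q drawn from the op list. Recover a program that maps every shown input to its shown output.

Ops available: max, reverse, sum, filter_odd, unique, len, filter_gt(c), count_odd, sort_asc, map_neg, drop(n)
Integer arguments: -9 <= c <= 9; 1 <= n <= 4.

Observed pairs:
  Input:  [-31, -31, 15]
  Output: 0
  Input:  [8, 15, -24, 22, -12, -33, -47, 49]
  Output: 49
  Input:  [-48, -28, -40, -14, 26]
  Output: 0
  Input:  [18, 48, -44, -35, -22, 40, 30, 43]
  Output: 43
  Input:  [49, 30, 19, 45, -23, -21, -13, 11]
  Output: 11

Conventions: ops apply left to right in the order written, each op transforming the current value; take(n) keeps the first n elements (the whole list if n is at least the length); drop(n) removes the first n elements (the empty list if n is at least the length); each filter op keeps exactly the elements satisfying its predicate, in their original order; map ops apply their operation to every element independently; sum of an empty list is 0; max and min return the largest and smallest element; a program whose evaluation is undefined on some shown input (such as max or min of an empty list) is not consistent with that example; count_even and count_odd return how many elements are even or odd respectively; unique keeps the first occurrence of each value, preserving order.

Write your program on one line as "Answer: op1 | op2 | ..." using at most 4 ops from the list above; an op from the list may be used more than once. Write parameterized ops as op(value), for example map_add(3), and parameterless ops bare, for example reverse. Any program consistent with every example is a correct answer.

unique | drop(3) | drop(4) | sum

Check, running the answer program on each example:
  [-31, -31, 15] -> [-31, 15] -> [] -> [] -> 0
  [8, 15, -24, 22, -12, -33, -47, 49] -> [8, 15, -24, 22, -12, -33, -47, 49] -> [22, -12, -33, -47, 49] -> [49] -> 49
  [-48, -28, -40, -14, 26] -> [-48, -28, -40, -14, 26] -> [-14, 26] -> [] -> 0
  [18, 48, -44, -35, -22, 40, 30, 43] -> [18, 48, -44, -35, -22, 40, 30, 43] -> [-35, -22, 40, 30, 43] -> [43] -> 43
  [49, 30, 19, 45, -23, -21, -13, 11] -> [49, 30, 19, 45, -23, -21, -13, 11] -> [45, -23, -21, -13, 11] -> [11] -> 11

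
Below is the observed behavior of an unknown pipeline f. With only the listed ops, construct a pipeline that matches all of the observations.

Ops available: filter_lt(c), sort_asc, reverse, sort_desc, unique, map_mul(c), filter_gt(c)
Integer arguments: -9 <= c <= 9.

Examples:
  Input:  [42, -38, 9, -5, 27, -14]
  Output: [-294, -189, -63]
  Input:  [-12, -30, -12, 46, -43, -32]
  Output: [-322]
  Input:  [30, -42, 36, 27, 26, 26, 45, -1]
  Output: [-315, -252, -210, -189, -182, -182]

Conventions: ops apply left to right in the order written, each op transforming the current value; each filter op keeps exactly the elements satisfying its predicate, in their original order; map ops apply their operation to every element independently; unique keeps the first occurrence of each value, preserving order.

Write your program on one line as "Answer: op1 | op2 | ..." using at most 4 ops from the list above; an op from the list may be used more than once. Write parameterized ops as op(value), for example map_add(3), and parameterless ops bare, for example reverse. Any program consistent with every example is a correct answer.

map_mul(-7) | filter_lt(-4) | sort_asc

Check, running the answer program on each example:
  [42, -38, 9, -5, 27, -14] -> [-294, 266, -63, 35, -189, 98] -> [-294, -63, -189] -> [-294, -189, -63]
  [-12, -30, -12, 46, -43, -32] -> [84, 210, 84, -322, 301, 224] -> [-322] -> [-322]
  [30, -42, 36, 27, 26, 26, 45, -1] -> [-210, 294, -252, -189, -182, -182, -315, 7] -> [-210, -252, -189, -182, -182, -315] -> [-315, -252, -210, -189, -182, -182]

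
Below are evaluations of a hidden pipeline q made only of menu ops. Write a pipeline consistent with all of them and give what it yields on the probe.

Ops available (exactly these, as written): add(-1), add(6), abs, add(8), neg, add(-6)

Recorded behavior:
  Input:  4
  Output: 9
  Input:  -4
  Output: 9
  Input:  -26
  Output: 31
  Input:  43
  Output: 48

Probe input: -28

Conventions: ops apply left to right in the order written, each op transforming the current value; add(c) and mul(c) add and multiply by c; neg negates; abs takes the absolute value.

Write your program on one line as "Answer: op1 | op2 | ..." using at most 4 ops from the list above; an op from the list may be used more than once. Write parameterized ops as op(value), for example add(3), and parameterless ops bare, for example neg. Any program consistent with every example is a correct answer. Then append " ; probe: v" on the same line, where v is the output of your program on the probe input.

abs | add(-1) | add(6) ; probe: 33

Check, running the answer program on each example:
  4 -> 4 -> 3 -> 9
  -4 -> 4 -> 3 -> 9
  -26 -> 26 -> 25 -> 31
  43 -> 43 -> 42 -> 48
  probe: -28 -> 28 -> 27 -> 33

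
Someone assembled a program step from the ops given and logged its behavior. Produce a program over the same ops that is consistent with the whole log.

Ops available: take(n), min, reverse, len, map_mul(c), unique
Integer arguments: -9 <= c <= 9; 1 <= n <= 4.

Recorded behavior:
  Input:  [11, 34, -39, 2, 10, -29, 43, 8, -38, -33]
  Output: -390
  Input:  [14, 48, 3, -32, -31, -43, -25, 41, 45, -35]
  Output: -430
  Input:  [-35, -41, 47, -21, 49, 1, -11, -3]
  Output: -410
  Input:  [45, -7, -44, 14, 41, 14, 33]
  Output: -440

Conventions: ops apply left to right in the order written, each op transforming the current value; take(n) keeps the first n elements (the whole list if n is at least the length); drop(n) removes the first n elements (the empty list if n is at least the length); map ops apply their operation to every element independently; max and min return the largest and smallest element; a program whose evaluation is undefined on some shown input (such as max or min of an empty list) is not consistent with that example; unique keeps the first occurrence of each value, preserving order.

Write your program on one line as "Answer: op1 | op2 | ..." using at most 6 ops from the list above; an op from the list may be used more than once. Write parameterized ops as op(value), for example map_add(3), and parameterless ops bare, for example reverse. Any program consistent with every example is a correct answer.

reverse | map_mul(-5) | reverse | map_mul(-2) | min

Check, running the answer program on each example:
  [11, 34, -39, 2, 10, -29, 43, 8, -38, -33] -> [-33, -38, 8, 43, -29, 10, 2, -39, 34, 11] -> [165, 190, -40, -215, 145, -50, -10, 195, -170, -55] -> [-55, -170, 195, -10, -50, 145, -215, -40, 190, 165] -> [110, 340, -390, 20, 100, -290, 430, 80, -380, -330] -> -390
  [14, 48, 3, -32, -31, -43, -25, 41, 45, -35] -> [-35, 45, 41, -25, -43, -31, -32, 3, 48, 14] -> [175, -225, -205, 125, 215, 155, 160, -15, -240, -70] -> [-70, -240, -15, 160, 155, 215, 125, -205, -225, 175] -> [140, 480, 30, -320, -310, -430, -250, 410, 450, -350] -> -430
  [-35, -41, 47, -21, 49, 1, -11, -3] -> [-3, -11, 1, 49, -21, 47, -41, -35] -> [15, 55, -5, -245, 105, -235, 205, 175] -> [175, 205, -235, 105, -245, -5, 55, 15] -> [-350, -410, 470, -210, 490, 10, -110, -30] -> -410
  [45, -7, -44, 14, 41, 14, 33] -> [33, 14, 41, 14, -44, -7, 45] -> [-165, -70, -205, -70, 220, 35, -225] -> [-225, 35, 220, -70, -205, -70, -165] -> [450, -70, -440, 140, 410, 140, 330] -> -440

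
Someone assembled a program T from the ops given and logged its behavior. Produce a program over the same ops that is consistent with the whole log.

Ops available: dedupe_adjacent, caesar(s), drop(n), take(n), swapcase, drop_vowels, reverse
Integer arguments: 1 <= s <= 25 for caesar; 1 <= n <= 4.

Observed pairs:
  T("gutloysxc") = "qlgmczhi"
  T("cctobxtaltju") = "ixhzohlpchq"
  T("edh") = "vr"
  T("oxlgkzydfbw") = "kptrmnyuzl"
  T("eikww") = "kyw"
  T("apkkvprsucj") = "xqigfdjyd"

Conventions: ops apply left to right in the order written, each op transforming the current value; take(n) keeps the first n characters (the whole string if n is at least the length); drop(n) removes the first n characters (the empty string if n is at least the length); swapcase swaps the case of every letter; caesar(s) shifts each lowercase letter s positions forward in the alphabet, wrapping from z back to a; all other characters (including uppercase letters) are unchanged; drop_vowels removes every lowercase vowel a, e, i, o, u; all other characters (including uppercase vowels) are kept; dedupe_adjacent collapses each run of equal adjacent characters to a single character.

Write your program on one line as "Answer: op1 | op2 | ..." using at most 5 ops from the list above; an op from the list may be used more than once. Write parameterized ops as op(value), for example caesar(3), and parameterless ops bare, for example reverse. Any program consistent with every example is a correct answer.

drop(1) | dedupe_adjacent | reverse | caesar(14)

Check, running the answer program on each example:
  "gutloysxc" -> "utloysxc" -> "utloysxc" -> "cxsyoltu" -> "qlgmczhi"
  "cctobxtaltju" -> "ctobxtaltju" -> "ctobxtaltju" -> "ujtlatxbotc" -> "ixhzohlpchq"
  "edh" -> "dh" -> "dh" -> "hd" -> "vr"
  "oxlgkzydfbw" -> "xlgkzydfbw" -> "xlgkzydfbw" -> "wbfdyzkglx" -> "kptrmnyuzl"
  "eikww" -> "ikww" -> "ikw" -> "wki" -> "kyw"
  "apkkvprsucj" -> "pkkvprsucj" -> "pkvprsucj" -> "jcusrpvkp" -> "xqigfdjyd"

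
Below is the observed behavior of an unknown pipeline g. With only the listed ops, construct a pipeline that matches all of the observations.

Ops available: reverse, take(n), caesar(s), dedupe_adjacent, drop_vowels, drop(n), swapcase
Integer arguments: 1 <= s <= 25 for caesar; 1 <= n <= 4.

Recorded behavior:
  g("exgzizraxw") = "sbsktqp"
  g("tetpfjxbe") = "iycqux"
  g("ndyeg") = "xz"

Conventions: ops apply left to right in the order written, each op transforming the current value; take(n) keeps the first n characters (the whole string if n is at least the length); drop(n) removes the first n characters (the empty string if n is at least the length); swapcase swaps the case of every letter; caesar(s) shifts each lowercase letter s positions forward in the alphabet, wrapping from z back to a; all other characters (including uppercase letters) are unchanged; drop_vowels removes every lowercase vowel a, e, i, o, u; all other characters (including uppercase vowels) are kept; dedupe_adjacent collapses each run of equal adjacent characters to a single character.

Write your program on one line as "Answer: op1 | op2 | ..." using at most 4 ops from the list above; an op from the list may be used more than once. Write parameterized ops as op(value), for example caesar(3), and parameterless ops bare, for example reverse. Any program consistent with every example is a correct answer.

swapcase | drop(3) | swapcase | caesar(19)

Check, running the answer program on each example:
  "exgzizraxw" -> "EXGZIZRAXW" -> "ZIZRAXW" -> "zizraxw" -> "sbsktqp"
  "tetpfjxbe" -> "TETPFJXBE" -> "PFJXBE" -> "pfjxbe" -> "iycqux"
  "ndyeg" -> "NDYEG" -> "EG" -> "eg" -> "xz"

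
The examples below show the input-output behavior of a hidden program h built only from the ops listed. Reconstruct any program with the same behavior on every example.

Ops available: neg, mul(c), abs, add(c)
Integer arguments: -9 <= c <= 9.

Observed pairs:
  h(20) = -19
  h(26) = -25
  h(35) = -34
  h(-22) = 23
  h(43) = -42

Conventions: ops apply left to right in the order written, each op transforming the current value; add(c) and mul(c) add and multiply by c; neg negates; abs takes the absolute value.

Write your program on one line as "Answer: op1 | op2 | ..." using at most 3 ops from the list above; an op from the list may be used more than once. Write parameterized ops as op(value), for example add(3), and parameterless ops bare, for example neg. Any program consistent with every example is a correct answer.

add(-1) | neg

Check, running the answer program on each example:
  20 -> 19 -> -19
  26 -> 25 -> -25
  35 -> 34 -> -34
  -22 -> -23 -> 23
  43 -> 42 -> -42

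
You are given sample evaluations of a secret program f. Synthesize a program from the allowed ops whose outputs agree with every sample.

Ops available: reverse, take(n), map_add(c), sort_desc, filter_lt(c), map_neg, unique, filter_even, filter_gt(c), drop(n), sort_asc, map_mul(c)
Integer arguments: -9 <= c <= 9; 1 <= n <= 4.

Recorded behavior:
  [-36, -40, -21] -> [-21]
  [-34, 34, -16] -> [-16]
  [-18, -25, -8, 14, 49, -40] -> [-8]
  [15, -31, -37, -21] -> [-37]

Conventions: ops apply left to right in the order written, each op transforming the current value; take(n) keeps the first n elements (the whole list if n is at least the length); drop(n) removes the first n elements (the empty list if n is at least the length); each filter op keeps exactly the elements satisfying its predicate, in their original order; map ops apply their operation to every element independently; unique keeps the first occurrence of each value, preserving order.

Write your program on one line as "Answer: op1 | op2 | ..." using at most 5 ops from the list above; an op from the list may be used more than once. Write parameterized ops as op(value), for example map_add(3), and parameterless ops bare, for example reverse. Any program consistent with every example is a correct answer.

take(3) | map_neg | drop(2) | map_neg

Check, running the answer program on each example:
  [-36, -40, -21] -> [-36, -40, -21] -> [36, 40, 21] -> [21] -> [-21]
  [-34, 34, -16] -> [-34, 34, -16] -> [34, -34, 16] -> [16] -> [-16]
  [-18, -25, -8, 14, 49, -40] -> [-18, -25, -8] -> [18, 25, 8] -> [8] -> [-8]
  [15, -31, -37, -21] -> [15, -31, -37] -> [-15, 31, 37] -> [37] -> [-37]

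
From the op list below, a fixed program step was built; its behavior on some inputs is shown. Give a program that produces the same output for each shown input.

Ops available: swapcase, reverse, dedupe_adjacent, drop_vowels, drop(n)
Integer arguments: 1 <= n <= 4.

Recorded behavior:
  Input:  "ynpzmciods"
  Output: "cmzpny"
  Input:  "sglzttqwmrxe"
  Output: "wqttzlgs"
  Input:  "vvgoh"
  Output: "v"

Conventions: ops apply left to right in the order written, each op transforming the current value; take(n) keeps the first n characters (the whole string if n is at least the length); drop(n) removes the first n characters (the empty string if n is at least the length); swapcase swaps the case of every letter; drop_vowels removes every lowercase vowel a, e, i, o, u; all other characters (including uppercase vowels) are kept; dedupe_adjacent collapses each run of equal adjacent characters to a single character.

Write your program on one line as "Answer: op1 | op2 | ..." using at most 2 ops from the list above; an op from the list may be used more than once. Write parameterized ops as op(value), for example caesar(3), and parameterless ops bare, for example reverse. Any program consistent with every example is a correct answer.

reverse | drop(4)

Check, running the answer program on each example:
  "ynpzmciods" -> "sdoicmzpny" -> "cmzpny"
  "sglzttqwmrxe" -> "exrmwqttzlgs" -> "wqttzlgs"
  "vvgoh" -> "hogvv" -> "v"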